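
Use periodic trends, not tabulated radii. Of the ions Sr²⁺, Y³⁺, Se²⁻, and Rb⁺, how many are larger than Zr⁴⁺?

Isoelectronic series (36 e⁻ each). Size is set by nuclear charge: more protons means a smaller ion. Zr⁴⁺ (Z=40), Y³⁺ (Z=39), Sr²⁺ (Z=38), Rb⁺ (Z=37), Se²⁻ (Z=34).
Placing each against Zr⁴⁺: smaller — none; larger — Y³⁺, Sr²⁺, Rb⁺, Se²⁻. So 4 are larger.

4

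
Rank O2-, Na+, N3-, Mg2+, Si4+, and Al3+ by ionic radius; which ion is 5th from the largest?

Each ion has 10 electrons. The ranking follows nuclear charge in reverse — greater Z gives a smaller radius. Si4+ (Z=14), Al3+ (Z=13), Mg2+ (Z=12), Na+ (Z=11), O2- (Z=8), N3- (Z=7).
Full ascending order: Si4+ < Al3+ < Mg2+ < Na+ < O2- < N3-. Counting from the largest, position 5 is Al3+.

Al3+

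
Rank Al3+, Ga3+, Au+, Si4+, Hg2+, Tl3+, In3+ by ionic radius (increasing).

Si4+ < Al3+ < Ga3+ < In3+ < Tl3+ < Hg2+ < Au+

Work out protons and electrons: Si4+: 10 e⁻, Z=14, Al3+: 10 e⁻, Z=13, Ga3+: 28 e⁻, Z=31, In3+: 46 e⁻, Z=49, Tl3+: 78 e⁻, Z=81, Hg2+: 78 e⁻, Z=80, Au+: 78 e⁻, Z=79. Si4+ < Al3+ (both 10 e⁻, Z=14>13); Al3+ < Ga3+ (same group, 1 shell fewer); Ga3+ < In3+ (same group, 1 shell fewer); In3+ < Tl3+ (same group, period 5 vs 6); Tl3+ < Hg2+ (isoelectronic, higher Z=81 is smaller); Hg2+ < Au+ (isoelectronic, higher Z=80 is smaller).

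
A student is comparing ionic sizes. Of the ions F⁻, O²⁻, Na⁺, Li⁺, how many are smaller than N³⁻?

First list Z and electron count for each: Li⁺ has 2 e⁻ (Z=3), Na⁺ has 10 e⁻ (Z=11), F⁻ has 10 e⁻ (Z=9), O²⁻ has 10 e⁻ (Z=8), N³⁻ has 10 e⁻ (Z=7). Li⁺ < Na⁺ (same group, period 2 vs 3); Na⁺ < F⁻ (isoelectronic, higher Z=11 is smaller); F⁻ < O²⁻ (both 10 e⁻, Z=9>8); O²⁻ < N³⁻ (both 10 e⁻, Z=8>7).
Overall: Li⁺ < Na⁺ < F⁻ < O²⁻ < N³⁻. N³⁻ has 4 below it and 0 above. So 4 are smaller.

4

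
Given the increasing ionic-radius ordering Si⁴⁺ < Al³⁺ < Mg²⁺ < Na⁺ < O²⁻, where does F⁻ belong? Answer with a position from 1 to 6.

5

These species are isoelectronic with 10 electrons. The only difference is the number of protons: Si⁴⁺ (Z=14), Al³⁺ (Z=13), Mg²⁺ (Z=12), Na⁺ (Z=11), F⁻ (Z=9), O²⁻ (Z=8). The strongest nuclear pull (Si⁴⁺) gives the smallest ion.
With F⁻ included the full order is Si⁴⁺ < Al³⁺ < Mg²⁺ < Na⁺ < F⁻ < O²⁻, so it takes position 5.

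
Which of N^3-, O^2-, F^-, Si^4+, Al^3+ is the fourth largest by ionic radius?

Each ion has 10 electrons. The ranking follows nuclear charge in reverse — greater Z gives a smaller radius. Si^4+ (Z=14), Al^3+ (Z=13), F^- (Z=9), O^2- (Z=8), N^3- (Z=7).
Ordering: Si^4+ < Al^3+ < F^- < O^2- < N^3-. The fourth largest is Al^3+.

Al^3+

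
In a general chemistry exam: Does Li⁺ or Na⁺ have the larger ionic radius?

These ions sit in one column with identical charge. Each step down the periodic table adds a principal shell, increasing the radius.

Na⁺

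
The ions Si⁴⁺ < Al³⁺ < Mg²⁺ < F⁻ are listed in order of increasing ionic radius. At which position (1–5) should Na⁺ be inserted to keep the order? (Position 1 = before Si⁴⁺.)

4

These species are isoelectronic with 10 electrons. The only difference is the number of protons: Si⁴⁺ (Z=14), Al³⁺ (Z=13), Mg²⁺ (Z=12), Na⁺ (Z=11), F⁻ (Z=9). The strongest nuclear pull (Si⁴⁺) gives the smallest ion.
With Na⁺ included the full order is Si⁴⁺ < Al³⁺ < Mg²⁺ < Na⁺ < F⁻, so it takes position 4.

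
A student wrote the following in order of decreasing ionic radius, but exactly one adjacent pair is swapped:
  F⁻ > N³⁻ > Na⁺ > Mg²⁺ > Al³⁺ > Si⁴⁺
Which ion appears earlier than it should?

Scanning neighbour by neighbour, only F⁻/N³⁻ violates a trend: both have 10 electrons but Z(F)=9 > Z(N)=7, so F⁻ should be the smaller of the two. That makes F⁻ the one sitting a position early relative to where it belongs.

F⁻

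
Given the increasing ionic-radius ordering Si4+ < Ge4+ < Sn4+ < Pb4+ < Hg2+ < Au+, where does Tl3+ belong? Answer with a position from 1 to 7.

5

Si4+ has 10 e⁻ (Z=14), Ge4+ has 28 e⁻ (Z=32), Sn4+ has 46 e⁻ (Z=50), Pb4+ has 78 e⁻ (Z=82), Tl3+ has 78 e⁻ (Z=81), Hg2+ has 78 e⁻ (Z=80), Au+ has 78 e⁻ (Z=79). Si4+ < Ge4+ (same group, 1 shell fewer); Ge4+ < Sn4+ (same group, 1 shell fewer); Sn4+ < Pb4+ (same group, 1 shell fewer); Pb4+ < Tl3+ (isoelectronic, higher Z=82 is smaller); Tl3+ < Hg2+ (both 78 e⁻, Z=81>80); Hg2+ < Au+ (isoelectronic, higher Z=80 is smaller).
Merged order: Si4+ < Ge4+ < Sn4+ < Pb4+ < Tl3+ < Hg2+ < Au+ — Tl3+ is number 5.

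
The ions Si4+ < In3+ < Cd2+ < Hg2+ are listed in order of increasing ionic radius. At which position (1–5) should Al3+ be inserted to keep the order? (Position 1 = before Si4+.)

2

First list Z and electron count for each: Si4+ (Z=14, 10 e⁻), Al3+ (Z=13, 10 e⁻), In3+ (Z=49, 46 e⁻), Cd2+ (Z=48, 46 e⁻), Hg2+ (Z=80, 78 e⁻). Si4+ < Al3+ (both 10 e⁻, Z=14>13); Al3+ < In3+ (same group, period 3 vs 5); In3+ < Cd2+ (isoelectronic, higher Z=49 is smaller); Cd2+ < Hg2+ (same group, 1 shell fewer).
With Al3+ included the full order is Si4+ < Al3+ < In3+ < Cd2+ < Hg2+, so it takes position 2.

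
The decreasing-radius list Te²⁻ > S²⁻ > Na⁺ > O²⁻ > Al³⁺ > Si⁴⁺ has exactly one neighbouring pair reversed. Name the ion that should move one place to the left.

O²⁻

The pair Na⁺, O²⁻ is the wrong way round — Na⁺ and O²⁻ share 10 electrons; the higher nuclear charge on Na (Z=11) contracts it more, so Na⁺ < O²⁻. All other adjacent pairs agree with periodic trends, so O²⁻ is the misplaced ion.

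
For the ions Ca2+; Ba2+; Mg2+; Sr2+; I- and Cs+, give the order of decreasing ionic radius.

I- > Cs+ > Ba2+ > Sr2+ > Ca2+ > Mg2+

First list Z and electron count for each: Mg2+ has 10 e⁻ (Z=12), Ca2+ has 18 e⁻ (Z=20), Sr2+ has 36 e⁻ (Z=38), Ba2+ has 54 e⁻ (Z=56), Cs+ has 54 e⁻ (Z=55), I- has 54 e⁻ (Z=53). Mg2+ < Ca2+ (same group, 1 shell fewer); Ca2+ < Sr2+ (same group, period 4 vs 5); Sr2+ < Ba2+ (same group, period 5 vs 6); Ba2+ < Cs+ (isoelectronic, higher Z=56 is smaller); Cs+ < I- (both 54 e⁻, Z=55>53).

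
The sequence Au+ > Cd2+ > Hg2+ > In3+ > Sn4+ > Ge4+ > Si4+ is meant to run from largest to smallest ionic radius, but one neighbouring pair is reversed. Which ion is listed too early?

Cd2+

Compare adjacent ions: both in group 12 with the same charge; Cd2+ (period 5) has the smaller radius — yet in this decreasing list Cd2+ sits before Hg2+. Nothing else is reversed, so Cd2+ should move one place to the right.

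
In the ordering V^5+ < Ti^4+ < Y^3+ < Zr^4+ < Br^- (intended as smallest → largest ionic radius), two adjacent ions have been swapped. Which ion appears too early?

Scanning neighbour by neighbour, only Y^3+/Zr^4+ violates a trend: both have 36 electrons but Z(Zr)=40 > Z(Y)=39, so Zr^4+ should be the smaller of the two. That makes Y^3+ the one sitting a position early relative to where it belongs.

Y^3+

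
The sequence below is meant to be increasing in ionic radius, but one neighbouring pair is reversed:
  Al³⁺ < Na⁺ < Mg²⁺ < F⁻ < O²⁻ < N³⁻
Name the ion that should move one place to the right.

Compare adjacent ions: Mg²⁺ and Na⁺ share 10 electrons; the higher nuclear charge on Mg (Z=12) contracts it more, so Mg²⁺ < Na⁺ — yet in this increasing list Na⁺ sits before Mg²⁺. Nothing else is reversed, so Na⁺ should move one place to the right.

Na⁺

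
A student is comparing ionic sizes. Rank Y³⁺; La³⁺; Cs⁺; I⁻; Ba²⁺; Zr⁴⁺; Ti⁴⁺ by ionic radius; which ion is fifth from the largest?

Y³⁺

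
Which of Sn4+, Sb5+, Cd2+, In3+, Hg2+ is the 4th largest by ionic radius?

Sb5+: 46 e⁻, Z=51, Sn4+: 46 e⁻, Z=50, In3+: 46 e⁻, Z=49, Cd2+: 46 e⁻, Z=48, Hg2+: 78 e⁻, Z=80. Sb5+ < Sn4+ (both 46 e⁻, Z=51>50); Sn4+ < In3+ (both 46 e⁻, Z=50>49); In3+ < Cd2+ (isoelectronic, higher Z=49 is smaller); Cd2+ < Hg2+ (same group, period 5 vs 6).
Full ascending order: Sb5+ < Sn4+ < In3+ < Cd2+ < Hg2+. Counting from the largest, position 4 is Sn4+.

Sn4+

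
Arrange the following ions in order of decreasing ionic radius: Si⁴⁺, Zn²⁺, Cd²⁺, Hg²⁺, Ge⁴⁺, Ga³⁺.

Hg²⁺ > Cd²⁺ > Zn²⁺ > Ga³⁺ > Ge⁴⁺ > Si⁴⁺

First list Z and electron count for each: Si⁴⁺ (Z=14, 10 e⁻), Ge⁴⁺ (Z=32, 28 e⁻), Ga³⁺ (Z=31, 28 e⁻), Zn²⁺ (Z=30, 28 e⁻), Cd²⁺ (Z=48, 46 e⁻), Hg²⁺ (Z=80, 78 e⁻). Si⁴⁺ < Ge⁴⁺ (same group, 1 shell fewer); Ge⁴⁺ < Ga³⁺ (isoelectronic, higher Z=32 is smaller); Ga³⁺ < Zn²⁺ (isoelectronic, higher Z=31 is smaller); Zn²⁺ < Cd²⁺ (same group, period 4 vs 5); Cd²⁺ < Hg²⁺ (same group, 1 shell fewer).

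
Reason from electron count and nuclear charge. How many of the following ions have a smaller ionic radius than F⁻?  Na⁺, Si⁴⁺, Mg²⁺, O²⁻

3

All of these have 10 electrons (isoelectronic). With the same electron cloud, the ion with the most protons pulls it in tightest. Nuclear charges: Si⁴⁺ (Z=14), Mg²⁺ (Z=12), Na⁺ (Z=11), F⁻ (Z=9), O²⁻ (Z=8). Highest Z is smallest.
Ordering all of them (including F⁻) by radius gives Si⁴⁺ < Mg²⁺ < Na⁺ < F⁻ < O²⁻. Count: 3.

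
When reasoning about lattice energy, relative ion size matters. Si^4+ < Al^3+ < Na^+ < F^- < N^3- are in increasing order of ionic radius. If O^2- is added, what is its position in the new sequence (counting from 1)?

All of these have 10 electrons (isoelectronic). With the same electron cloud, the ion with the most protons pulls it in tightest. Nuclear charges: Si^4+ (Z=14), Al^3+ (Z=13), Na^+ (Z=11), F^- (Z=9), O^2- (Z=8), N^3- (Z=7). Highest Z is smallest.
The complete sequence is Si^4+ < Al^3+ < Na^+ < F^- < O^2- < N^3-. O^2- sits at position 5.

5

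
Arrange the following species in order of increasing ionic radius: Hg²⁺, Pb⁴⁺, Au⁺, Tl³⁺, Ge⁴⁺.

Tabulating Z and e⁻: Ge⁴⁺: 28 e⁻, Z=32, Pb⁴⁺: 78 e⁻, Z=82, Tl³⁺: 78 e⁻, Z=81, Hg²⁺: 78 e⁻, Z=80, Au⁺: 78 e⁻, Z=79. Ge⁴⁺ < Pb⁴⁺ (same group, 2 shells fewer); Pb⁴⁺ < Tl³⁺ (both 78 e⁻, Z=82>81); Tl³⁺ < Hg²⁺ (both 78 e⁻, Z=81>80); Hg²⁺ < Au⁺ (both 78 e⁻, Z=80>79).

Ge⁴⁺ < Pb⁴⁺ < Tl³⁺ < Hg²⁺ < Au⁺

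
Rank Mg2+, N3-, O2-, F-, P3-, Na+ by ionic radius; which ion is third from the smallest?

F-

Tabulating Z and e⁻: Mg2+ has 10 e⁻ (Z=12), Na+ has 10 e⁻ (Z=11), F- has 10 e⁻ (Z=9), O2- has 10 e⁻ (Z=8), N3- has 10 e⁻ (Z=7), P3- has 18 e⁻ (Z=15). Mg2+ < Na+ (isoelectronic, higher Z=12 is smaller); Na+ < F- (isoelectronic, higher Z=11 is smaller); F- < O2- (isoelectronic, higher Z=9 is smaller); O2- < N3- (both 10 e⁻, Z=8>7); N3- < P3- (same group, period 2 vs 3).
Full ascending order: Mg2+ < Na+ < F- < O2- < N3- < P3-. Counting from the smallest, position 3 is F-.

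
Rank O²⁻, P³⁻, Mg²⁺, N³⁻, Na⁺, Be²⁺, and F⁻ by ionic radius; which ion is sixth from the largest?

Mg²⁺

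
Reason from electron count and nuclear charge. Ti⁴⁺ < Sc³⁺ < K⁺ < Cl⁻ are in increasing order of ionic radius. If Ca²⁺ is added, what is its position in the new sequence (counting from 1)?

3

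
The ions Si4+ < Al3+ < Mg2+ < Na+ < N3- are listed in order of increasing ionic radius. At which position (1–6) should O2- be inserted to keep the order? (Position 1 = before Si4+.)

5

These species are isoelectronic with 10 electrons. The only difference is the number of protons: Si4+ (Z=14), Al3+ (Z=13), Mg2+ (Z=12), Na+ (Z=11), O2- (Z=8), N3- (Z=7). The strongest nuclear pull (Si4+) gives the smallest ion.
Merged order: Si4+ < Al3+ < Mg2+ < Na+ < O2- < N3- — O2- is number 5.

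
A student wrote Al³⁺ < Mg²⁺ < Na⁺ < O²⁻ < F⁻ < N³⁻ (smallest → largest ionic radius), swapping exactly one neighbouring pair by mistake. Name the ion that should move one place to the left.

Scanning neighbour by neighbour, only O²⁻/F⁻ violates a trend: F⁻ and O²⁻ share 10 electrons; the higher nuclear charge on F (Z=9) contracts it more, so F⁻ < O²⁻. That makes F⁻ the one sitting a position late relative to where it belongs.

F⁻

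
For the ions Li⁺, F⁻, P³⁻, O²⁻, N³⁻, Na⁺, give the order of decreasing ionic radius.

P³⁻ > N³⁻ > O²⁻ > F⁻ > Na⁺ > Li⁺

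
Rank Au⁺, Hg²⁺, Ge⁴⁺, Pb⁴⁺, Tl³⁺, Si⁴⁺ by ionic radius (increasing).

Tabulating Z and e⁻: Si⁴⁺ has 10 e⁻ (Z=14), Ge⁴⁺ has 28 e⁻ (Z=32), Pb⁴⁺ has 78 e⁻ (Z=82), Tl³⁺ has 78 e⁻ (Z=81), Hg²⁺ has 78 e⁻ (Z=80), Au⁺ has 78 e⁻ (Z=79). Si⁴⁺ < Ge⁴⁺ (same group, 1 shell fewer); Ge⁴⁺ < Pb⁴⁺ (same group, 2 shells fewer); Pb⁴⁺ < Tl³⁺ (both 78 e⁻, Z=82>81); Tl³⁺ < Hg²⁺ (isoelectronic, higher Z=81 is smaller); Hg²⁺ < Au⁺ (both 78 e⁻, Z=80>79).

Si⁴⁺ < Ge⁴⁺ < Pb⁴⁺ < Tl³⁺ < Hg²⁺ < Au⁺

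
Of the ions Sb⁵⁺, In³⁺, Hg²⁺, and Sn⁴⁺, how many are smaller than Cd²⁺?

Work out protons and electrons: Sb⁵⁺ has 46 e⁻ (Z=51), Sn⁴⁺ has 46 e⁻ (Z=50), In³⁺ has 46 e⁻ (Z=49), Cd²⁺ has 46 e⁻ (Z=48), Hg²⁺ has 78 e⁻ (Z=80). Sb⁵⁺ < Sn⁴⁺ (isoelectronic, higher Z=51 is smaller); Sn⁴⁺ < In³⁺ (both 46 e⁻, Z=50>49); In³⁺ < Cd²⁺ (both 46 e⁻, Z=49>48); Cd²⁺ < Hg²⁺ (same group, period 5 vs 6).
Placing each against Cd²⁺: smaller — Sb⁵⁺, Sn⁴⁺, In³⁺; larger — Hg²⁺. So 3 are smaller.

3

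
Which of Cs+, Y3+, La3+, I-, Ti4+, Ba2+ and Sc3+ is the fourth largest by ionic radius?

La3+

First list Z and electron count for each: Ti4+: 18 e⁻, Z=22, Sc3+: 18 e⁻, Z=21, Y3+: 36 e⁻, Z=39, La3+: 54 e⁻, Z=57, Ba2+: 54 e⁻, Z=56, Cs+: 54 e⁻, Z=55, I-: 54 e⁻, Z=53. Ti4+ < Sc3+ (isoelectronic, higher Z=22 is smaller); Sc3+ < Y3+ (same group, 1 shell fewer); Y3+ < La3+ (same group, period 5 vs 6); La3+ < Ba2+ (both 54 e⁻, Z=57>56); Ba2+ < Cs+ (isoelectronic, higher Z=56 is smaller); Cs+ < I- (both 54 e⁻, Z=55>53).
So the order is Ti4+ < Sc3+ < Y3+ < La3+ < Ba2+ < Cs+ < I-; the 4th-largest ion is La3+.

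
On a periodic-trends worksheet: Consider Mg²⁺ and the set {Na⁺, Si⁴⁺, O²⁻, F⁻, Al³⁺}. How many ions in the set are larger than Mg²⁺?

3

Isoelectronic series (10 e⁻ each). Size is set by nuclear charge: more protons means a smaller ion. Si⁴⁺ (Z=14), Al³⁺ (Z=13), Mg²⁺ (Z=12), Na⁺ (Z=11), F⁻ (Z=9), O²⁻ (Z=8).
Placing each against Mg²⁺: smaller — Si⁴⁺, Al³⁺; larger — Na⁺, F⁻, O²⁻. Count: 3.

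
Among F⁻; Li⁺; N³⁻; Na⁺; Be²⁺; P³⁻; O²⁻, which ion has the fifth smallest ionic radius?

O²⁻

Be²⁺ has 2 e⁻ (Z=4), Li⁺ has 2 e⁻ (Z=3), Na⁺ has 10 e⁻ (Z=11), F⁻ has 10 e⁻ (Z=9), O²⁻ has 10 e⁻ (Z=8), N³⁻ has 10 e⁻ (Z=7), P³⁻ has 18 e⁻ (Z=15). Be²⁺ < Li⁺ (both 2 e⁻, Z=4>3); Li⁺ < Na⁺ (same group, 1 shell fewer); Na⁺ < F⁻ (isoelectronic, higher Z=11 is smaller); F⁻ < O²⁻ (isoelectronic, higher Z=9 is smaller); O²⁻ < N³⁻ (isoelectronic, higher Z=8 is smaller); N³⁻ < P³⁻ (same group, period 2 vs 3).
So the order is Be²⁺ < Li⁺ < Na⁺ < F⁻ < O²⁻ < N³⁻ < P³⁻; the 5th-smallest ion is O²⁻.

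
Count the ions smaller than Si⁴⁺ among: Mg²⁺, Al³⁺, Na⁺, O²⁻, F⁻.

These species are isoelectronic with 10 electrons. The only difference is the number of protons: Si⁴⁺ (Z=14), Al³⁺ (Z=13), Mg²⁺ (Z=12), Na⁺ (Z=11), F⁻ (Z=9), O²⁻ (Z=8). The strongest nuclear pull (Si⁴⁺) gives the smallest ion.
Placing each against Si⁴⁺: smaller — none; larger — Al³⁺, Mg²⁺, Na⁺, F⁻, O²⁻. That's 0.

0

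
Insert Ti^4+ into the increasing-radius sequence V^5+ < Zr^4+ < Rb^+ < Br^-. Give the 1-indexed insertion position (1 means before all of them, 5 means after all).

Tabulating Z and e⁻: V^5+ (Z=23, 18 e⁻), Ti^4+ (Z=22, 18 e⁻), Zr^4+ (Z=40, 36 e⁻), Rb^+ (Z=37, 36 e⁻), Br^- (Z=35, 36 e⁻). V^5+ < Ti^4+ (both 18 e⁻, Z=23>22); Ti^4+ < Zr^4+ (same group, 1 shell fewer); Zr^4+ < Rb^+ (isoelectronic, higher Z=40 is smaller); Rb^+ < Br^- (both 36 e⁻, Z=37>35).
With Ti^4+ included the full order is V^5+ < Ti^4+ < Zr^4+ < Rb^+ < Br^-, so it takes position 2.

2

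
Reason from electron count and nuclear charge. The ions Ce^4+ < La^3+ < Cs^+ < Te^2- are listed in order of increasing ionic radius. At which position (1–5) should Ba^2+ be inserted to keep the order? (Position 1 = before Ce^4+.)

All of these have 54 electrons (isoelectronic). With the same electron cloud, the ion with the most protons pulls it in tightest. Nuclear charges: Ce^4+ (Z=58), La^3+ (Z=57), Ba^2+ (Z=56), Cs^+ (Z=55), Te^2- (Z=52). Highest Z is smallest.
Merged order: Ce^4+ < La^3+ < Ba^2+ < Cs^+ < Te^2- — Ba^2+ is number 3.

3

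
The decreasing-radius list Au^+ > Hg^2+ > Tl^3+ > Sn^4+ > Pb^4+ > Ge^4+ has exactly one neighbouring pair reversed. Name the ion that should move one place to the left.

Pb^4+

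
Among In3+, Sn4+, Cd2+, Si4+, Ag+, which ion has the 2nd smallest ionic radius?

Tabulating Z and e⁻: Si4+ (Z=14, 10 e⁻), Sn4+ (Z=50, 46 e⁻), In3+ (Z=49, 46 e⁻), Cd2+ (Z=48, 46 e⁻), Ag+ (Z=47, 46 e⁻). Si4+ < Sn4+ (same group, period 3 vs 5); Sn4+ < In3+ (isoelectronic, higher Z=50 is smaller); In3+ < Cd2+ (both 46 e⁻, Z=49>48); Cd2+ < Ag+ (isoelectronic, higher Z=48 is smaller).
Ordering: Si4+ < Sn4+ < In3+ < Cd2+ < Ag+. The 2nd smallest is Sn4+.

Sn4+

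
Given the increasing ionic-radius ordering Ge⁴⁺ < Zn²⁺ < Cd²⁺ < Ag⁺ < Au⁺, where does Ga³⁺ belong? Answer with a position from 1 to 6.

2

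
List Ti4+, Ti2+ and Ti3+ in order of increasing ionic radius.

These are all Ti ions. Removing more electrons (higher positive charge) pulls the remaining electrons in closer, so Ti4+ is smallest and Ti2+ is largest.

Ti4+ < Ti3+ < Ti2+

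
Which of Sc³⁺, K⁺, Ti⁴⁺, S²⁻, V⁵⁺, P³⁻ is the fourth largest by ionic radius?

These species are isoelectronic with 18 electrons. The only difference is the number of protons: V⁵⁺ (Z=23), Ti⁴⁺ (Z=22), Sc³⁺ (Z=21), K⁺ (Z=19), S²⁻ (Z=16), P³⁻ (Z=15). The strongest nuclear pull (V⁵⁺) gives the smallest ion.
That gives V⁵⁺ < Ti⁴⁺ < Sc³⁺ < K⁺ < S²⁻ < P³⁻. From the largest end, number 4 is Sc³⁺.

Sc³⁺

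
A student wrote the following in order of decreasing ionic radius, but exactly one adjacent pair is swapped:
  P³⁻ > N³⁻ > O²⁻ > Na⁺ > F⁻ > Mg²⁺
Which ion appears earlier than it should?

Scanning neighbour by neighbour, only Na⁺/F⁻ violates a trend: Na⁺ and F⁻ share 10 electrons; the higher nuclear charge on Na (Z=11) contracts it more, so Na⁺ < F⁻. That makes Na⁺ the one sitting a position early relative to where it belongs.

Na⁺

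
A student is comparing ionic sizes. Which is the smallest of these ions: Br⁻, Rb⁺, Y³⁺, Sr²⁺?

Y³⁺

All of these have 36 electrons (isoelectronic). With the same electron cloud, the ion with the most protons pulls it in tightest. Nuclear charges: Y³⁺ (Z=39), Sr²⁺ (Z=38), Rb⁺ (Z=37), Br⁻ (Z=35). Highest Z is smallest.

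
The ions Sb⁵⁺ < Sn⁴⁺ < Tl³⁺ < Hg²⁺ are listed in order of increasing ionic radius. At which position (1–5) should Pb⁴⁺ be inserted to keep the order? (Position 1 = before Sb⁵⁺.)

3

First list Z and electron count for each: Sb⁵⁺ has 46 e⁻ (Z=51), Sn⁴⁺ has 46 e⁻ (Z=50), Pb⁴⁺ has 78 e⁻ (Z=82), Tl³⁺ has 78 e⁻ (Z=81), Hg²⁺ has 78 e⁻ (Z=80). Sb⁵⁺ < Sn⁴⁺ (isoelectronic, higher Z=51 is smaller); Sn⁴⁺ < Pb⁴⁺ (same group, 1 shell fewer); Pb⁴⁺ < Tl³⁺ (isoelectronic, higher Z=82 is smaller); Tl³⁺ < Hg²⁺ (isoelectronic, higher Z=81 is smaller).
Merged order: Sb⁵⁺ < Sn⁴⁺ < Pb⁴⁺ < Tl³⁺ < Hg²⁺ — Pb⁴⁺ is number 3.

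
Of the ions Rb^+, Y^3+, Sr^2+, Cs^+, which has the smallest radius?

Y^3+

Y^3+ (Z=39, 36 e⁻), Sr^2+ (Z=38, 36 e⁻), Rb^+ (Z=37, 36 e⁻), Cs^+ (Z=55, 54 e⁻). Y^3+ < Sr^2+ (both 36 e⁻, Z=39>38); Sr^2+ < Rb^+ (isoelectronic, higher Z=38 is smaller); Rb^+ < Cs^+ (same group, 1 shell fewer).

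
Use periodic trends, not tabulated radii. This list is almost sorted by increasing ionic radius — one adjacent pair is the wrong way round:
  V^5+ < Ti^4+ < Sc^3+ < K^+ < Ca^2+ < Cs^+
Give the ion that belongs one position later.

Check each adjacent pair. K^+ and Ca^2+ are reversed: Ca^2+ and K^+ share 18 electrons; the higher nuclear charge on Ca (Z=20) contracts it more, so Ca^2+ < K^+. No other neighbouring pair contradicts the periodic trends, so K^+ is the ion listed too early.

K^+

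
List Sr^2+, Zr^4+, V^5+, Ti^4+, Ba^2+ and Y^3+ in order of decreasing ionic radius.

First list Z and electron count for each: V^5+: 18 e⁻, Z=23, Ti^4+: 18 e⁻, Z=22, Zr^4+: 36 e⁻, Z=40, Y^3+: 36 e⁻, Z=39, Sr^2+: 36 e⁻, Z=38, Ba^2+: 54 e⁻, Z=56. V^5+ < Ti^4+ (both 18 e⁻, Z=23>22); Ti^4+ < Zr^4+ (same group, 1 shell fewer); Zr^4+ < Y^3+ (both 36 e⁻, Z=40>39); Y^3+ < Sr^2+ (both 36 e⁻, Z=39>38); Sr^2+ < Ba^2+ (same group, period 5 vs 6).

Ba^2+ > Sr^2+ > Y^3+ > Zr^4+ > Ti^4+ > V^5+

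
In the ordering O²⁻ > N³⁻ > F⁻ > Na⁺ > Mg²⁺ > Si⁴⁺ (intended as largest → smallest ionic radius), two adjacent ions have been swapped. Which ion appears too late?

Compare adjacent ions: O²⁻ and N³⁻ share 10 electrons; the higher nuclear charge on O (Z=8) contracts it more, so O²⁻ < N³⁻ — yet in this decreasing list O²⁻ sits before N³⁻. Nothing else is reversed, so N³⁻ should move one place to the left.

N³⁻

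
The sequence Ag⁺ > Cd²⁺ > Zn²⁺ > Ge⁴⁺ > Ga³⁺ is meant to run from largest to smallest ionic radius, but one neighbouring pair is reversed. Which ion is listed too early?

Compare adjacent ions: Ge⁴⁺ and Ga³⁺ share 28 electrons; the higher nuclear charge on Ge (Z=32) contracts it more, so Ge⁴⁺ < Ga³⁺ — yet in this decreasing list Ge⁴⁺ sits before Ga³⁺. Nothing else is reversed, so Ge⁴⁺ should move one place to the right.

Ge⁴⁺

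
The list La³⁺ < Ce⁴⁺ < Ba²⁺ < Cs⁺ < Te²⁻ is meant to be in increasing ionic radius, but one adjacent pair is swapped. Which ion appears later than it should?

Ce⁴⁺

The pair La³⁺, Ce⁴⁺ is the wrong way round — they are isoelectronic (54 e⁻) and Ce has more protons than La (58 vs 57), making Ce⁴⁺ smaller. All other adjacent pairs agree with periodic trends, so Ce⁴⁺ is the misplaced ion.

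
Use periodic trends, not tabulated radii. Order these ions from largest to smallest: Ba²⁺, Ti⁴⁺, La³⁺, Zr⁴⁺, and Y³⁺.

Ba²⁺ > La³⁺ > Y³⁺ > Zr⁴⁺ > Ti⁴⁺

First list Z and electron count for each: Ti⁴⁺: 18 e⁻, Z=22, Zr⁴⁺: 36 e⁻, Z=40, Y³⁺: 36 e⁻, Z=39, La³⁺: 54 e⁻, Z=57, Ba²⁺: 54 e⁻, Z=56. Ti⁴⁺ < Zr⁴⁺ (same group, 1 shell fewer); Zr⁴⁺ < Y³⁺ (isoelectronic, higher Z=40 is smaller); Y³⁺ < La³⁺ (same group, period 5 vs 6); La³⁺ < Ba²⁺ (both 54 e⁻, Z=57>56).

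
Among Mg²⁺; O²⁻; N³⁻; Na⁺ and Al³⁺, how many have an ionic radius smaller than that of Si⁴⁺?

Isoelectronic series (10 e⁻ each). Size is set by nuclear charge: more protons means a smaller ion. Si⁴⁺ (Z=14), Al³⁺ (Z=13), Mg²⁺ (Z=12), Na⁺ (Z=11), O²⁻ (Z=8), N³⁻ (Z=7).
Placing each against Si⁴⁺: smaller — none; larger — Al³⁺, Mg²⁺, Na⁺, O²⁻, N³⁻. So 0 are smaller.

0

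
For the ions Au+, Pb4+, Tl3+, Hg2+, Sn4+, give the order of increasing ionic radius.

Sn4+ < Pb4+ < Tl3+ < Hg2+ < Au+

First list Z and electron count for each: Sn4+ has 46 e⁻ (Z=50), Pb4+ has 78 e⁻ (Z=82), Tl3+ has 78 e⁻ (Z=81), Hg2+ has 78 e⁻ (Z=80), Au+ has 78 e⁻ (Z=79). Sn4+ < Pb4+ (same group, period 5 vs 6); Pb4+ < Tl3+ (isoelectronic, higher Z=82 is smaller); Tl3+ < Hg2+ (both 78 e⁻, Z=81>80); Hg2+ < Au+ (isoelectronic, higher Z=80 is smaller).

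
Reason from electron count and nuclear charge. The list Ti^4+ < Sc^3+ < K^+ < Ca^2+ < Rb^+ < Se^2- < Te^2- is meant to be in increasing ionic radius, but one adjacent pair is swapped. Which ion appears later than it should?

Ca^2+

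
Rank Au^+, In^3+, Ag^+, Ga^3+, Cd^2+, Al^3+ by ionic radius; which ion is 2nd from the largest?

Al^3+ (Z=13, 10 e⁻), Ga^3+ (Z=31, 28 e⁻), In^3+ (Z=49, 46 e⁻), Cd^2+ (Z=48, 46 e⁻), Ag^+ (Z=47, 46 e⁻), Au^+ (Z=79, 78 e⁻). Al^3+ < Ga^3+ (same group, period 3 vs 4); Ga^3+ < In^3+ (same group, period 4 vs 5); In^3+ < Cd^2+ (isoelectronic, higher Z=49 is smaller); Cd^2+ < Ag^+ (both 46 e⁻, Z=48>47); Ag^+ < Au^+ (same group, 1 shell fewer).
So the order is Al^3+ < Ga^3+ < In^3+ < Cd^2+ < Ag^+ < Au^+; the 2nd-largest ion is Ag^+.

Ag^+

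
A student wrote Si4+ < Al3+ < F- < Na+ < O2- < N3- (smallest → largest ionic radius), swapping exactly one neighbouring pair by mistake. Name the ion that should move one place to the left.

The pair F-, Na+ is the wrong way round — they are isoelectronic (10 e⁻) and Na has more protons than F (11 vs 9), making Na+ smaller. All other adjacent pairs agree with periodic trends, so Na+ is the misplaced ion.

Na+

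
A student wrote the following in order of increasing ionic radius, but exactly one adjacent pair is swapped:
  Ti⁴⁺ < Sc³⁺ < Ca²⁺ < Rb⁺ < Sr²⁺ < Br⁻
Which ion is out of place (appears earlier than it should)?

Scanning neighbour by neighbour, only Rb⁺/Sr²⁺ violates a trend: Sr²⁺ and Rb⁺ share 36 electrons; the higher nuclear charge on Sr (Z=38) contracts it more, so Sr²⁺ < Rb⁺. That makes Rb⁺ the one sitting a position early relative to where it belongs.

Rb⁺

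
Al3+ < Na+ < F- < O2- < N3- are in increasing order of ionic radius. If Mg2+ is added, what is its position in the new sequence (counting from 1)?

2

All of these have 10 electrons (isoelectronic). With the same electron cloud, the ion with the most protons pulls it in tightest. Nuclear charges: Al3+ (Z=13), Mg2+ (Z=12), Na+ (Z=11), F- (Z=9), O2- (Z=8), N3- (Z=7). Highest Z is smallest.
Putting Mg2+ in gives Al3+ < Mg2+ < Na+ < F- < O2- < N3-; it lands at slot 2.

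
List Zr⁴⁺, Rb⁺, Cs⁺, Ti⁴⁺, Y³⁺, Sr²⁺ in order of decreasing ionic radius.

Cs⁺ > Rb⁺ > Sr²⁺ > Y³⁺ > Zr⁴⁺ > Ti⁴⁺

First list Z and electron count for each: Ti⁴⁺: 18 e⁻, Z=22, Zr⁴⁺: 36 e⁻, Z=40, Y³⁺: 36 e⁻, Z=39, Sr²⁺: 36 e⁻, Z=38, Rb⁺: 36 e⁻, Z=37, Cs⁺: 54 e⁻, Z=55. Ti⁴⁺ < Zr⁴⁺ (same group, 1 shell fewer); Zr⁴⁺ < Y³⁺ (both 36 e⁻, Z=40>39); Y³⁺ < Sr²⁺ (both 36 e⁻, Z=39>38); Sr²⁺ < Rb⁺ (isoelectronic, higher Z=38 is smaller); Rb⁺ < Cs⁺ (same group, 1 shell fewer).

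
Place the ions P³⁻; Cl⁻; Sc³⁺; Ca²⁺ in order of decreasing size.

P³⁻ > Cl⁻ > Ca²⁺ > Sc³⁺

All of these have 18 electrons (isoelectronic). With the same electron cloud, the ion with the most protons pulls it in tightest. Nuclear charges: Sc³⁺ (Z=21), Ca²⁺ (Z=20), Cl⁻ (Z=17), P³⁻ (Z=15). Highest Z is smallest.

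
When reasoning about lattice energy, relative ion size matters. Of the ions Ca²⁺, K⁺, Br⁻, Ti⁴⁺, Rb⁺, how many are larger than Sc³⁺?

4

Tabulating Z and e⁻: Ti⁴⁺ has 18 e⁻ (Z=22), Sc³⁺ has 18 e⁻ (Z=21), Ca²⁺ has 18 e⁻ (Z=20), K⁺ has 18 e⁻ (Z=19), Rb⁺ has 36 e⁻ (Z=37), Br⁻ has 36 e⁻ (Z=35). Ti⁴⁺ < Sc³⁺ (both 18 e⁻, Z=22>21); Sc³⁺ < Ca²⁺ (isoelectronic, higher Z=21 is smaller); Ca²⁺ < K⁺ (both 18 e⁻, Z=20>19); K⁺ < Rb⁺ (same group, period 4 vs 5); Rb⁺ < Br⁻ (both 36 e⁻, Z=37>35).
Placing each against Sc³⁺: smaller — Ti⁴⁺; larger — Ca²⁺, K⁺, Rb⁺, Br⁻. That's 4.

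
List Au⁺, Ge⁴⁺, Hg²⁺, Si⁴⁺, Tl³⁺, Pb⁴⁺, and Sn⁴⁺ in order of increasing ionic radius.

Si⁴⁺: 10 e⁻, Z=14, Ge⁴⁺: 28 e⁻, Z=32, Sn⁴⁺: 46 e⁻, Z=50, Pb⁴⁺: 78 e⁻, Z=82, Tl³⁺: 78 e⁻, Z=81, Hg²⁺: 78 e⁻, Z=80, Au⁺: 78 e⁻, Z=79. Si⁴⁺ < Ge⁴⁺ (same group, period 3 vs 4); Ge⁴⁺ < Sn⁴⁺ (same group, 1 shell fewer); Sn⁴⁺ < Pb⁴⁺ (same group, 1 shell fewer); Pb⁴⁺ < Tl³⁺ (isoelectronic, higher Z=82 is smaller); Tl³⁺ < Hg²⁺ (both 78 e⁻, Z=81>80); Hg²⁺ < Au⁺ (both 78 e⁻, Z=80>79).

Si⁴⁺ < Ge⁴⁺ < Sn⁴⁺ < Pb⁴⁺ < Tl³⁺ < Hg²⁺ < Au⁺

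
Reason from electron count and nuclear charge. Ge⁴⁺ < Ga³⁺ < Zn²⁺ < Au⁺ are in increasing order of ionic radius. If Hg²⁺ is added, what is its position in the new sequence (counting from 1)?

4

First list Z and electron count for each: Ge⁴⁺: 28 e⁻, Z=32, Ga³⁺: 28 e⁻, Z=31, Zn²⁺: 28 e⁻, Z=30, Hg²⁺: 78 e⁻, Z=80, Au⁺: 78 e⁻, Z=79. Ge⁴⁺ < Ga³⁺ (isoelectronic, higher Z=32 is smaller); Ga³⁺ < Zn²⁺ (both 28 e⁻, Z=31>30); Zn²⁺ < Hg²⁺ (same group, 2 shells fewer); Hg²⁺ < Au⁺ (both 78 e⁻, Z=80>79).
With Hg²⁺ included the full order is Ge⁴⁺ < Ga³⁺ < Zn²⁺ < Hg²⁺ < Au⁺, so it takes position 4.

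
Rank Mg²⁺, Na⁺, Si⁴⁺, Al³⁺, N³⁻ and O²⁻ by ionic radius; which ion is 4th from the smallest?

Na⁺

All of these have 10 electrons (isoelectronic). With the same electron cloud, the ion with the most protons pulls it in tightest. Nuclear charges: Si⁴⁺ (Z=14), Al³⁺ (Z=13), Mg²⁺ (Z=12), Na⁺ (Z=11), O²⁻ (Z=8), N³⁻ (Z=7). Highest Z is smallest.
So the order is Si⁴⁺ < Al³⁺ < Mg²⁺ < Na⁺ < O²⁻ < N³⁻; the 4th-smallest ion is Na⁺.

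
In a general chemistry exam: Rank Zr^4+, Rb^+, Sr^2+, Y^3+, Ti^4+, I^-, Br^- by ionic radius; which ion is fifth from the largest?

Y^3+

Work out protons and electrons: Ti^4+: 18 e⁻, Z=22, Zr^4+: 36 e⁻, Z=40, Y^3+: 36 e⁻, Z=39, Sr^2+: 36 e⁻, Z=38, Rb^+: 36 e⁻, Z=37, Br^-: 36 e⁻, Z=35, I^-: 54 e⁻, Z=53. Ti^4+ < Zr^4+ (same group, period 4 vs 5); Zr^4+ < Y^3+ (both 36 e⁻, Z=40>39); Y^3+ < Sr^2+ (both 36 e⁻, Z=39>38); Sr^2+ < Rb^+ (isoelectronic, higher Z=38 is smaller); Rb^+ < Br^- (both 36 e⁻, Z=37>35); Br^- < I^- (same group, period 4 vs 5).
Full ascending order: Ti^4+ < Zr^4+ < Y^3+ < Sr^2+ < Rb^+ < Br^- < I^-. Counting from the largest, position 5 is Y^3+.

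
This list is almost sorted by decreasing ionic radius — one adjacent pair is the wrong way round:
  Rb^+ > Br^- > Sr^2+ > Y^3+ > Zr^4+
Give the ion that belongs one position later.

Rb^+

The pair Rb^+, Br^- is the wrong way round — both have 36 electrons but Z(Rb)=37 > Z(Br)=35, so Rb^+ should be the smaller of the two. All other adjacent pairs agree with periodic trends, so Rb^+ is the misplaced ion.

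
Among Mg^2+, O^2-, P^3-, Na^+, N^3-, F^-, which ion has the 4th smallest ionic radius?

Work out protons and electrons: Mg^2+ has 10 e⁻ (Z=12), Na^+ has 10 e⁻ (Z=11), F^- has 10 e⁻ (Z=9), O^2- has 10 e⁻ (Z=8), N^3- has 10 e⁻ (Z=7), P^3- has 18 e⁻ (Z=15). Mg^2+ < Na^+ (isoelectronic, higher Z=12 is smaller); Na^+ < F^- (both 10 e⁻, Z=11>9); F^- < O^2- (both 10 e⁻, Z=9>8); O^2- < N^3- (both 10 e⁻, Z=8>7); N^3- < P^3- (same group, period 2 vs 3).
Full ascending order: Mg^2+ < Na^+ < F^- < O^2- < N^3- < P^3-. Counting from the smallest, position 4 is O^2-.

O^2-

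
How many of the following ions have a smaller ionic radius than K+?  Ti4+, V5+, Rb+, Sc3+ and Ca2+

4

Tabulating Z and e⁻: V5+ has 18 e⁻ (Z=23), Ti4+ has 18 e⁻ (Z=22), Sc3+ has 18 e⁻ (Z=21), Ca2+ has 18 e⁻ (Z=20), K+ has 18 e⁻ (Z=19), Rb+ has 36 e⁻ (Z=37). V5+ < Ti4+ (both 18 e⁻, Z=23>22); Ti4+ < Sc3+ (both 18 e⁻, Z=22>21); Sc3+ < Ca2+ (both 18 e⁻, Z=21>20); Ca2+ < K+ (isoelectronic, higher Z=20 is smaller); K+ < Rb+ (same group, 1 shell fewer).
Ordering all of them (including K+) by radius gives V5+ < Ti4+ < Sc3+ < Ca2+ < K+ < Rb+. So 4 are smaller.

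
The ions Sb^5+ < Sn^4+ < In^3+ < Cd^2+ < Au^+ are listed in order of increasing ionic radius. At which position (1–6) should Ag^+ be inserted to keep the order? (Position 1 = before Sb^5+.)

5

First list Z and electron count for each: Sb^5+ (Z=51, 46 e⁻), Sn^4+ (Z=50, 46 e⁻), In^3+ (Z=49, 46 e⁻), Cd^2+ (Z=48, 46 e⁻), Ag^+ (Z=47, 46 e⁻), Au^+ (Z=79, 78 e⁻). Sb^5+ < Sn^4+ (both 46 e⁻, Z=51>50); Sn^4+ < In^3+ (isoelectronic, higher Z=50 is smaller); In^3+ < Cd^2+ (isoelectronic, higher Z=49 is smaller); Cd^2+ < Ag^+ (isoelectronic, higher Z=48 is smaller); Ag^+ < Au^+ (same group, 1 shell fewer).
With Ag^+ included the full order is Sb^5+ < Sn^4+ < In^3+ < Cd^2+ < Ag^+ < Au^+, so it takes position 5.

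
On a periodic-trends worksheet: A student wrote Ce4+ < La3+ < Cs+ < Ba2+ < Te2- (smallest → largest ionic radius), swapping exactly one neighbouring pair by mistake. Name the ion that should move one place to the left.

The pair Cs+, Ba2+ is the wrong way round — Ba2+ and Cs+ share 54 electrons; the higher nuclear charge on Ba (Z=56) contracts it more, so Ba2+ < Cs+. All other adjacent pairs agree with periodic trends, so Ba2+ is the misplaced ion.

Ba2+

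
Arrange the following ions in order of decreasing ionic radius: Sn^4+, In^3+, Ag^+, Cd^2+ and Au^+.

Au^+ > Ag^+ > Cd^2+ > In^3+ > Sn^4+

Electron counts and nuclear charges: Sn^4+ (Z=50, 46 e⁻), In^3+ (Z=49, 46 e⁻), Cd^2+ (Z=48, 46 e⁻), Ag^+ (Z=47, 46 e⁻), Au^+ (Z=79, 78 e⁻). Sn^4+ < In^3+ (isoelectronic, higher Z=50 is smaller); In^3+ < Cd^2+ (both 46 e⁻, Z=49>48); Cd^2+ < Ag^+ (both 46 e⁻, Z=48>47); Ag^+ < Au^+ (same group, 1 shell fewer).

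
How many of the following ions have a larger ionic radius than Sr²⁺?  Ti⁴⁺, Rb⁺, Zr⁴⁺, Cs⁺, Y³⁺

Work out protons and electrons: Ti⁴⁺ has 18 e⁻ (Z=22), Zr⁴⁺ has 36 e⁻ (Z=40), Y³⁺ has 36 e⁻ (Z=39), Sr²⁺ has 36 e⁻ (Z=38), Rb⁺ has 36 e⁻ (Z=37), Cs⁺ has 54 e⁻ (Z=55). Ti⁴⁺ < Zr⁴⁺ (same group, 1 shell fewer); Zr⁴⁺ < Y³⁺ (isoelectronic, higher Z=40 is smaller); Y³⁺ < Sr²⁺ (isoelectronic, higher Z=39 is smaller); Sr²⁺ < Rb⁺ (isoelectronic, higher Z=38 is smaller); Rb⁺ < Cs⁺ (same group, period 5 vs 6).
Relative to Sr²⁺, the ions that are larger are Rb⁺, Cs⁺. That's 2.

2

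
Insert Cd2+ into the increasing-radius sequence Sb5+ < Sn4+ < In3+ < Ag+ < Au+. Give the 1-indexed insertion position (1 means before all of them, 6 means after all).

4

First list Z and electron count for each: Sb5+: 46 e⁻, Z=51, Sn4+: 46 e⁻, Z=50, In3+: 46 e⁻, Z=49, Cd2+: 46 e⁻, Z=48, Ag+: 46 e⁻, Z=47, Au+: 78 e⁻, Z=79. Sb5+ < Sn4+ (both 46 e⁻, Z=51>50); Sn4+ < In3+ (both 46 e⁻, Z=50>49); In3+ < Cd2+ (both 46 e⁻, Z=49>48); Cd2+ < Ag+ (both 46 e⁻, Z=48>47); Ag+ < Au+ (same group, period 5 vs 6).
The complete sequence is Sb5+ < Sn4+ < In3+ < Cd2+ < Ag+ < Au+. Cd2+ sits at position 4.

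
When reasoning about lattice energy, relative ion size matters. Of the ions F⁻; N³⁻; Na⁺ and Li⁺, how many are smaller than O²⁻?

Tabulating Z and e⁻: Li⁺: 2 e⁻, Z=3, Na⁺: 10 e⁻, Z=11, F⁻: 10 e⁻, Z=9, O²⁻: 10 e⁻, Z=8, N³⁻: 10 e⁻, Z=7. Li⁺ < Na⁺ (same group, 1 shell fewer); Na⁺ < F⁻ (isoelectronic, higher Z=11 is smaller); F⁻ < O²⁻ (isoelectronic, higher Z=9 is smaller); O²⁻ < N³⁻ (both 10 e⁻, Z=8>7).
Ordering all of them (including O²⁻) by radius gives Li⁺ < Na⁺ < F⁻ < O²⁻ < N³⁻. Count: 3.

3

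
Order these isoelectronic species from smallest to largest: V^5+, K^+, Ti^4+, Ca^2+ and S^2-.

V^5+ < Ti^4+ < Ca^2+ < K^+ < S^2-

These species are isoelectronic with 18 electrons. The only difference is the number of protons: V^5+ (Z=23), Ti^4+ (Z=22), Ca^2+ (Z=20), K^+ (Z=19), S^2- (Z=16). The strongest nuclear pull (V^5+) gives the smallest ion.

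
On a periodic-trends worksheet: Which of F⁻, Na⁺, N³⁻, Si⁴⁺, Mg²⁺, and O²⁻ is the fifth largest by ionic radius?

Mg²⁺

These species are isoelectronic with 10 electrons. The only difference is the number of protons: Si⁴⁺ (Z=14), Mg²⁺ (Z=12), Na⁺ (Z=11), F⁻ (Z=9), O²⁻ (Z=8), N³⁻ (Z=7). The strongest nuclear pull (Si⁴⁺) gives the smallest ion.
That gives Si⁴⁺ < Mg²⁺ < Na⁺ < F⁻ < O²⁻ < N³⁻. From the largest end, number 5 is Mg²⁺.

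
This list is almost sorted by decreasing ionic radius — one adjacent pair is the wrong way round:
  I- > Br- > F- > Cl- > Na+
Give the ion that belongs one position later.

Scanning neighbour by neighbour, only F-/Cl- violates a trend: both in group 17 with the same charge; F- (period 2) has the smaller radius. That makes F- the one sitting a position early relative to where it belongs.

F-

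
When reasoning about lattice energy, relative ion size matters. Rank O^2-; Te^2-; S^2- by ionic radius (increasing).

O^2- < S^2- < Te^2-

These ions sit in one column with identical charge. Each step down the periodic table adds a principal shell, increasing the radius.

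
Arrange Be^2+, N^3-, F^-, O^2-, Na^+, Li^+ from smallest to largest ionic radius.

Electron counts and nuclear charges: Be^2+: 2 e⁻, Z=4, Li^+: 2 e⁻, Z=3, Na^+: 10 e⁻, Z=11, F^-: 10 e⁻, Z=9, O^2-: 10 e⁻, Z=8, N^3-: 10 e⁻, Z=7. Be^2+ < Li^+ (both 2 e⁻, Z=4>3); Li^+ < Na^+ (same group, period 2 vs 3); Na^+ < F^- (both 10 e⁻, Z=11>9); F^- < O^2- (isoelectronic, higher Z=9 is smaller); O^2- < N^3- (isoelectronic, higher Z=8 is smaller).

Be^2+ < Li^+ < Na^+ < F^- < O^2- < N^3-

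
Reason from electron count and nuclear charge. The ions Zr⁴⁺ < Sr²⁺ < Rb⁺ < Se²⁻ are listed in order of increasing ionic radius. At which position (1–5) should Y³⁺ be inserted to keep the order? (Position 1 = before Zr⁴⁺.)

Each ion has 36 electrons. The ranking follows nuclear charge in reverse — greater Z gives a smaller radius. Zr⁴⁺ (Z=40), Y³⁺ (Z=39), Sr²⁺ (Z=38), Rb⁺ (Z=37), Se²⁻ (Z=34).
The complete sequence is Zr⁴⁺ < Y³⁺ < Sr²⁺ < Rb⁺ < Se²⁻. Y³⁺ sits at position 2.

2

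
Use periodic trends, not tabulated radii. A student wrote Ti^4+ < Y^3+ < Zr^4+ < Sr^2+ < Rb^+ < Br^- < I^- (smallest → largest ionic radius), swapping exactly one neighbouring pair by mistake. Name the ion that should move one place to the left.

The pair Y^3+, Zr^4+ is the wrong way round — Zr^4+ and Y^3+ share 36 electrons; the higher nuclear charge on Zr (Z=40) contracts it more, so Zr^4+ < Y^3+. All other adjacent pairs agree with periodic trends, so Zr^4+ is the misplaced ion.

Zr^4+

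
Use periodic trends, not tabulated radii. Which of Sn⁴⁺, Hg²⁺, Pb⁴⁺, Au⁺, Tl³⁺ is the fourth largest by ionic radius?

Pb⁴⁺

First list Z and electron count for each: Sn⁴⁺ has 46 e⁻ (Z=50), Pb⁴⁺ has 78 e⁻ (Z=82), Tl³⁺ has 78 e⁻ (Z=81), Hg²⁺ has 78 e⁻ (Z=80), Au⁺ has 78 e⁻ (Z=79). Sn⁴⁺ < Pb⁴⁺ (same group, 1 shell fewer); Pb⁴⁺ < Tl³⁺ (isoelectronic, higher Z=82 is smaller); Tl³⁺ < Hg²⁺ (isoelectronic, higher Z=81 is smaller); Hg²⁺ < Au⁺ (isoelectronic, higher Z=80 is smaller).
Full ascending order: Sn⁴⁺ < Pb⁴⁺ < Tl³⁺ < Hg²⁺ < Au⁺. Counting from the largest, position 4 is Pb⁴⁺.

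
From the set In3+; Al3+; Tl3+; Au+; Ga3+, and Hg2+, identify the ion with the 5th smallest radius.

Electron counts and nuclear charges: Al3+: 10 e⁻, Z=13, Ga3+: 28 e⁻, Z=31, In3+: 46 e⁻, Z=49, Tl3+: 78 e⁻, Z=81, Hg2+: 78 e⁻, Z=80, Au+: 78 e⁻, Z=79. Al3+ < Ga3+ (same group, period 3 vs 4); Ga3+ < In3+ (same group, 1 shell fewer); In3+ < Tl3+ (same group, period 5 vs 6); Tl3+ < Hg2+ (both 78 e⁻, Z=81>80); Hg2+ < Au+ (isoelectronic, higher Z=80 is smaller).
That gives Al3+ < Ga3+ < In3+ < Tl3+ < Hg2+ < Au+. From the smallest end, number 5 is Hg2+.

Hg2+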